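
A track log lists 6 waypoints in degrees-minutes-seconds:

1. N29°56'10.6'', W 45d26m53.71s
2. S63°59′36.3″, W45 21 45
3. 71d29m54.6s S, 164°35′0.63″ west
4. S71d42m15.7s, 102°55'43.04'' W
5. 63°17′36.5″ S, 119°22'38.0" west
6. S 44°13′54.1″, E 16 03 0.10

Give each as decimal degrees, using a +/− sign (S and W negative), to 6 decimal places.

1. 29.936278, -45.448253
2. -63.993417, -45.362500
3. -71.498500, -164.583508
4. -71.704361, -102.928622
5. -63.293472, -119.377222
6. -44.231694, 16.050028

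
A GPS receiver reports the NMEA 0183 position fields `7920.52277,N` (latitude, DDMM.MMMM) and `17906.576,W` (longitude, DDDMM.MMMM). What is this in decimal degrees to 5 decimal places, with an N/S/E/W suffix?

φ: degrees = first 2 digits = 79, minutes = 20.52277; 79 + 20.52277/60 = 79.342046
Longitude: split at 3 digits → 179° and 6.576′; 179 + 6.576/60 = 179.109600

79.34205° N, 179.10960° W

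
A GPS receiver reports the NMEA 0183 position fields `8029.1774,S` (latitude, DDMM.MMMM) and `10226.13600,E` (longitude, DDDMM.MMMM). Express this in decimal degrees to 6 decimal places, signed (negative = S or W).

-80.486290, 102.435600

φ: degrees = first 2 digits = 80, minutes = 29.1774; 80 + 29.1774/60 = 80.4862900
hemisphere S, so the sign is −
λ: degrees = first 3 digits = 102, minutes = 26.136; 102 + 26.136/60 = 102.4356000
E → positive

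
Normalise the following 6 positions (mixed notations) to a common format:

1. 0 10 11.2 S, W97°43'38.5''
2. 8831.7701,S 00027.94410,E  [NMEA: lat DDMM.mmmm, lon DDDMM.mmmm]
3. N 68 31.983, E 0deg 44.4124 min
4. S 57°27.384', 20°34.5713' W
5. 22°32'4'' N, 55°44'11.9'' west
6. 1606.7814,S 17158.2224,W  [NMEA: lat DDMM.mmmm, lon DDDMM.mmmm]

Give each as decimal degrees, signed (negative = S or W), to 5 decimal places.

1. -0.16978, -97.72736
2. -88.52950, 0.46574
3. 68.53305, 0.74021
4. -57.45640, -20.57619
5. 22.53444, -55.73664
6. -16.11302, -171.97037

Point 1:
  Lat: 10′ + 11.2″ = 10.18667′; 0 + 10.18667/60 = 0.169778
  S ⇒ negate
  Longitude: 97° + 43/60 + 38.5/3600 = 97 + 0.716667 + 0.010694 = 97.727361
  W ⇒ negate
Point 2:
  Lat: degrees = first 2 digits = 88, minutes = 31.7701; 88 + 31.7701/60 = 88.529502
  hemisphere S, so the sign is −
  Lon: split at 3 digits → 000° and 27.9441′; 0 + 27.9441/60 = 0.465735
  E ⇒ keep positive
Point 3:
  φ: 31.983′ = 0.533050°; total 68.533050
  N → positive
  Longitude: 44.4124′ = 0.740207°; total 0.740207
  E → positive
Point 4:
  Lat: 27.384′ = 0.456400°; total 57.456400
  hemisphere S, so the sign is −
  λ: 20 + 34.5713/60 = 20.576188
  hemisphere W, so the sign is −
Point 5:
  φ: 32′ + 4″ = 32.06667′; 22 + 32.06667/60 = 22.534444
  N ⇒ keep positive
  Lon: 55° + 44/60 + 11.9/3600 = 55 + 0.733333 + 0.003306 = 55.736639
  W ⇒ negate
Point 6:
  φ: split at 2 digits → 16° and 6.7814′; 16 + 6.7814/60 = 16.113023
  hemisphere S, so the sign is −
  λ: degrees = first 3 digits = 171, minutes = 58.2224; 171 + 58.2224/60 = 171.970373
  hemisphere W, so the sign is −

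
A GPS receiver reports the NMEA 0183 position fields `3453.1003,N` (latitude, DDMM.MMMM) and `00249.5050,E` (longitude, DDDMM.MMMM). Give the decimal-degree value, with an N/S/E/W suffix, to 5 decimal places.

34.88501° N, 2.82508° E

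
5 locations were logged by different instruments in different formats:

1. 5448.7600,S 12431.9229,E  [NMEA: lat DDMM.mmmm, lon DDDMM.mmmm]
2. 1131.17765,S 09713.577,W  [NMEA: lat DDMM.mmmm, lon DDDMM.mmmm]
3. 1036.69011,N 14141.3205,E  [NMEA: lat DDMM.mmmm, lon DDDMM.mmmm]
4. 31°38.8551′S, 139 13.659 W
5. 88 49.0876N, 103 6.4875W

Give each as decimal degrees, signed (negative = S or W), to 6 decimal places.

1. -54.812667, 124.532048
2. -11.519628, -97.226283
3. 10.611502, 141.688675
4. -31.647585, -139.227650
5. 88.818127, -103.108125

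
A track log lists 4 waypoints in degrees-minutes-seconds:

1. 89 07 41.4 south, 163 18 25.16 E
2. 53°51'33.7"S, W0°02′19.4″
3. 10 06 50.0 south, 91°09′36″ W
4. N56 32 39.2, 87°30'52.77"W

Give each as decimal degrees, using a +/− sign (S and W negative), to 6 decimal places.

1. -89.128167, 163.306989
2. -53.859361, -0.038722
3. -10.113889, -91.160000
4. 56.544222, -87.514658

Point 1:
  φ: 89° + 7/60 + 41.4/3600 = 89 + 0.116667 + 0.011500 = 89.1281667
  S → negative
  Longitude: 163 + 18/60 + 25.16/3600 = 163.3069889
  E ⇒ keep positive
Point 2:
  Latitude: 53 + 51/60 + 33.7/3600 = 53.8593611
  hemisphere S, so the sign is −
  Longitude: 0° + 2/60 + 19.4/3600 = 0 + 0.033333 + 0.005389 = 0.0387222
  W ⇒ negate
Point 3:
  Lat: 6′ + 50″ = 6.83333′; 10 + 6.83333/60 = 10.1138889
  S ⇒ negate
  Lon: 91 + 9/60 + 36/3600 = 91.1600000
  W → negative
Point 4:
  φ: 56° + 32/60 + 39.2/3600 = 56 + 0.533333 + 0.010889 = 56.5442222
  N ⇒ keep positive
  Longitude: 87° + 30/60 + 52.77/3600 = 87 + 0.500000 + 0.014658 = 87.5146583
  hemisphere W, so the sign is −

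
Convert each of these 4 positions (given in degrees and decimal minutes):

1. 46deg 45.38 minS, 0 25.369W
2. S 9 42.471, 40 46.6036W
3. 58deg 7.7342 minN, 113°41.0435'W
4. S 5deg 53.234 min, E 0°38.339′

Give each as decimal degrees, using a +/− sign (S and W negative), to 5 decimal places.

1. -46.75633, -0.42282
2. -9.70785, -40.77673
3. 58.12890, -113.68406
4. -5.88723, 0.63898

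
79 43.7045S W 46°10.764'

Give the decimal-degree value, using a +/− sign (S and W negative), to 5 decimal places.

Latitude: 79 + 43.7045/60 = 79.728408
hemisphere S, so the sign is −
λ: 10.764′ = 0.179400°; total 46.179400
W ⇒ negate

-79.72841, -46.17940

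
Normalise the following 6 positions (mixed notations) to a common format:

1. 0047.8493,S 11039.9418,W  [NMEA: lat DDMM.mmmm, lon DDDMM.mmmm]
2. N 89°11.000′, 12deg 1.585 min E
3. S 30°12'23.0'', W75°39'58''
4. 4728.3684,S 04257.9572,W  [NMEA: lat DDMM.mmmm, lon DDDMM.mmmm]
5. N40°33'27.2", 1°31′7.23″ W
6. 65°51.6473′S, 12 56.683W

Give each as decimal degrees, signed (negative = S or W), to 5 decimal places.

1. -0.79749, -110.66570
2. 89.18333, 12.02642
3. -30.20639, -75.66611
4. -47.47281, -42.96595
5. 40.55756, -1.51868
6. -65.86079, -12.94472

Point 1:
  Lat: split at 2 digits → 00° and 47.8493′; 0 + 47.8493/60 = 0.797488
  S → negative
  λ: degrees = first 3 digits = 110, minutes = 39.9418; 110 + 39.9418/60 = 110.665697
  W → negative
Point 2:
  Latitude: 89 + 11/60 = 89.183333
  N → positive
  λ: 12 + 1.585/60 = 12.026417
  E → positive
Point 3:
  φ: 12′ + 23″ = 12.38333′; 30 + 12.38333/60 = 30.206389
  S ⇒ negate
  Lon: 39′ + 58″ = 39.96667′; 75 + 39.96667/60 = 75.666111
  hemisphere W, so the sign is −
Point 4:
  Lat: degrees = first 2 digits = 47, minutes = 28.3684; 47 + 28.3684/60 = 47.472807
  S ⇒ negate
  λ: degrees = first 3 digits = 42, minutes = 57.9572; 42 + 57.9572/60 = 42.965953
  hemisphere W, so the sign is −
Point 5:
  φ: 33′ + 27.2″ = 33.45333′; 40 + 33.45333/60 = 40.557556
  N ⇒ keep positive
  λ: 1 + 31/60 + 7.23/3600 = 1.518675
  hemisphere W, so the sign is −
Point 6:
  φ: 51.6473′ = 0.860788°; total 65.860788
  S ⇒ negate
  λ: 12 + 56.683/60 = 12.944717
  W ⇒ negate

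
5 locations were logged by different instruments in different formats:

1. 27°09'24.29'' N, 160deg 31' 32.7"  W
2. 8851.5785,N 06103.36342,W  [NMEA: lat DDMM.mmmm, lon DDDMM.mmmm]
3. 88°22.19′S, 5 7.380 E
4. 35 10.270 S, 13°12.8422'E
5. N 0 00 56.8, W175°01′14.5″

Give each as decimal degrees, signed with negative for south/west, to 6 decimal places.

Point 1:
  φ: 27° + 9/60 + 24.29/3600 = 27 + 0.150000 + 0.006747 = 27.1567472
  N ⇒ keep positive
  Longitude: 31′ + 32.7″ = 31.54500′; 160 + 31.54500/60 = 160.5257500
  hemisphere W, so the sign is −
Point 2:
  Lat: degrees = first 2 digits = 88, minutes = 51.5785; 88 + 51.5785/60 = 88.8596417
  N ⇒ keep positive
  λ: split at 3 digits → 061° and 3.36342′; 61 + 3.36342/60 = 61.0560570
  hemisphere W, so the sign is −
Point 3:
  φ: 22.19′ = 0.369833°; total 88.3698333
  S → negative
  Lon: 5 + 7.38/60 = 5.1230000
  E → positive
Point 4:
  Lat: 10.27′ = 0.171167°; total 35.1711667
  S → negative
  λ: 12.8422′ = 0.214037°; total 13.2140367
  E → positive
Point 5:
  Latitude: 0′ + 56.8″ = 0.94667′; 0 + 0.94667/60 = 0.0157778
  N ⇒ keep positive
  Longitude: 175 + 1/60 + 14.5/3600 = 175.0206944
  W ⇒ negate

1. 27.156747, -160.525750
2. 88.859642, -61.056057
3. -88.369833, 5.123000
4. -35.171167, 13.214037
5. 0.015778, -175.020694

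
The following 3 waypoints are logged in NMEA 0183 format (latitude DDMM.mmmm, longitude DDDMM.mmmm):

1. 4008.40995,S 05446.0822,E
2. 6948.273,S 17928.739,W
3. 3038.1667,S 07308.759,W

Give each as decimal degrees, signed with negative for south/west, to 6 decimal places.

1. -40.140166, 54.768037
2. -69.804550, -179.478983
3. -30.636112, -73.145983

Point 1:
  Latitude: split at 2 digits → 40° and 8.40995′; 40 + 8.40995/60 = 40.1401658
  S ⇒ negate
  Longitude: split at 3 digits → 054° and 46.0822′; 54 + 46.0822/60 = 54.7680367
  E ⇒ keep positive
Point 2:
  φ: degrees = first 2 digits = 69, minutes = 48.273; 69 + 48.273/60 = 69.8045500
  S → negative
  Lon: split at 3 digits → 179° and 28.739′; 179 + 28.739/60 = 179.4789833
  hemisphere W, so the sign is −
Point 3:
  Latitude: degrees = first 2 digits = 30, minutes = 38.1667; 30 + 38.1667/60 = 30.6361117
  S ⇒ negate
  λ: split at 3 digits → 073° and 8.759′; 73 + 8.759/60 = 73.1459833
  W → negative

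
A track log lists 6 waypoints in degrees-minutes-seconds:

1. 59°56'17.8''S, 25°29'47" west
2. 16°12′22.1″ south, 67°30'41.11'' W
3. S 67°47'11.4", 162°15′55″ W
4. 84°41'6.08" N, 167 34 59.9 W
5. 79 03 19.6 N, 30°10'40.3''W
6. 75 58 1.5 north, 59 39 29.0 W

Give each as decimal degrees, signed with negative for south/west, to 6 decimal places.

1. -59.938278, -25.496389
2. -16.206139, -67.511419
3. -67.786500, -162.265278
4. 84.685022, -167.583306
5. 79.055444, -30.177861
6. 75.967083, -59.658056

Point 1:
  φ: 59° + 56/60 + 17.8/3600 = 59 + 0.933333 + 0.004944 = 59.9382778
  S → negative
  Longitude: 25° + 29/60 + 47/3600 = 25 + 0.483333 + 0.013056 = 25.4963889
  W → negative
Point 2:
  Lat: 16 + 12/60 + 22.1/3600 = 16.2061389
  S → negative
  Longitude: 30′ + 41.11″ = 30.68517′; 67 + 30.68517/60 = 67.5114194
  hemisphere W, so the sign is −
Point 3:
  φ: 67° + 47/60 + 11.4/3600 = 67 + 0.783333 + 0.003167 = 67.7865000
  S → negative
  Lon: 162 + 15/60 + 55/3600 = 162.2652778
  hemisphere W, so the sign is −
Point 4:
  Latitude: 41′ + 6.08″ = 41.10133′; 84 + 41.10133/60 = 84.6850222
  N → positive
  Lon: 34′ + 59.9″ = 34.99833′; 167 + 34.99833/60 = 167.5833056
  W ⇒ negate
Point 5:
  φ: 79 + 3/60 + 19.6/3600 = 79.0554444
  N → positive
  Lon: 30 + 10/60 + 40.3/3600 = 30.1778611
  W → negative
Point 6:
  φ: 75 + 58/60 + 1.5/3600 = 75.9670833
  N → positive
  Longitude: 59 + 39/60 + 29/3600 = 59.6580556
  hemisphere W, so the sign is −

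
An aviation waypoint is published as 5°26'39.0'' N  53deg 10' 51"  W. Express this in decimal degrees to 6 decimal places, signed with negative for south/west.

Lat: 5 + 26/60 + 39/3600 = 5.4441667
N ⇒ keep positive
Longitude: 10′ + 51″ = 10.85000′; 53 + 10.85000/60 = 53.1808333
W → negative

5.444167, -53.180833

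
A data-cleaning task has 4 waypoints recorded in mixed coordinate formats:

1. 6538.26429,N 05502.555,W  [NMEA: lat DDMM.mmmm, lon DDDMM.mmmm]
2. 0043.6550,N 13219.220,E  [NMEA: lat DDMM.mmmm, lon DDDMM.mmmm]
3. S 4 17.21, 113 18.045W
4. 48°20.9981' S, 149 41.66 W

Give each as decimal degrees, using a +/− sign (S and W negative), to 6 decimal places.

1. 65.637738, -55.042583
2. 0.727583, 132.320333
3. -4.286833, -113.300750
4. -48.349968, -149.694333

Point 1:
  φ: degrees = first 2 digits = 65, minutes = 38.26429; 65 + 38.26429/60 = 65.6377382
  N ⇒ keep positive
  λ: degrees = first 3 digits = 55, minutes = 2.555; 55 + 2.555/60 = 55.0425833
  W ⇒ negate
Point 2:
  Lat: degrees = first 2 digits = 0, minutes = 43.655; 0 + 43.655/60 = 0.7275833
  N ⇒ keep positive
  Longitude: split at 3 digits → 132° and 19.22′; 132 + 19.22/60 = 132.3203333
  E ⇒ keep positive
Point 3:
  Latitude: 17.21′ = 0.286833°; total 4.2868333
  hemisphere S, so the sign is −
  Lon: 113 + 18.045/60 = 113.3007500
  W → negative
Point 4:
  φ: 48 + 20.9981/60 = 48.3499683
  S → negative
  Longitude: 41.66′ = 0.694333°; total 149.6943333
  W → negative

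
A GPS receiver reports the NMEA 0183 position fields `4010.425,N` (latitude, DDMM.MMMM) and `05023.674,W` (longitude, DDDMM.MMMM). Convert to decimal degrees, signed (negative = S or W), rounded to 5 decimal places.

40.17375, -50.39457

Latitude: split at 2 digits → 40° and 10.425′; 40 + 10.425/60 = 40.173750
N ⇒ keep positive
Lon: split at 3 digits → 050° and 23.674′; 50 + 23.674/60 = 50.394567
W → negative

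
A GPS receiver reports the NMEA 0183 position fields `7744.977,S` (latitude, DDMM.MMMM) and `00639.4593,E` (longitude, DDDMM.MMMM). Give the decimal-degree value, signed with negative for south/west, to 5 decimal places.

-77.74962, 6.65766

Latitude: degrees = first 2 digits = 77, minutes = 44.977; 77 + 44.977/60 = 77.749617
hemisphere S, so the sign is −
Lon: degrees = first 3 digits = 6, minutes = 39.4593; 6 + 39.4593/60 = 6.657655
E → positive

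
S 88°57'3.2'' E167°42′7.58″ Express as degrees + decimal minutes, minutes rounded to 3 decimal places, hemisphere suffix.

φ: 57 + 3.2/60 = 57.05333′
λ: seconds/60 = 0.12633; minutes = 42 + 0.12633 = 42.12633

88° 57.053′ S, 167° 42.126′ E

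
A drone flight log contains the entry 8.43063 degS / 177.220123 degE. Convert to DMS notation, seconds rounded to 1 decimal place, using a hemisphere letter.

φ: whole degrees 8; 25.83780′ → 25′ and 50.268″
Lon: 0.220123° → 13.20738′; 0.20738 × 60 = 12.443″

8°25′50.3″ S, 177°13′12.4″ E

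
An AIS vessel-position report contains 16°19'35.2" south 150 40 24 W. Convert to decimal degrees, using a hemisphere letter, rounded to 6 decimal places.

16.326444° S, 150.673333° W

Lat: 19′ + 35.2″ = 19.58667′; 16 + 19.58667/60 = 16.3264444
λ: 150 + 40/60 + 24/3600 = 150.6733333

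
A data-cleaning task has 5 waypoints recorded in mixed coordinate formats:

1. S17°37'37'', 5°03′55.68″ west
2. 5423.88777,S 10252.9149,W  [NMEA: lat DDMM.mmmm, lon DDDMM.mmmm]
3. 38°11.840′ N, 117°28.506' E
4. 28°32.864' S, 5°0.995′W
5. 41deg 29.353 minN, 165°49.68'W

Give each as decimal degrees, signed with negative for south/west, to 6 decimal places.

Point 1:
  Lat: 17 + 37/60 + 37/3600 = 17.6269444
  S → negative
  λ: 5 + 3/60 + 55.68/3600 = 5.0654667
  W → negative
Point 2:
  Latitude: degrees = first 2 digits = 54, minutes = 23.88777; 54 + 23.88777/60 = 54.3981295
  S → negative
  Longitude: degrees = first 3 digits = 102, minutes = 52.9149; 102 + 52.9149/60 = 102.8819150
  hemisphere W, so the sign is −
Point 3:
  φ: 38 + 11.84/60 = 38.1973333
  N → positive
  Longitude: 117 + 28.506/60 = 117.4751000
  E ⇒ keep positive
Point 4:
  Latitude: 32.864′ = 0.547733°; total 28.5477333
  S ⇒ negate
  Lon: 0.995′ = 0.016583°; total 5.0165833
  W → negative
Point 5:
  Lat: 29.353′ = 0.489217°; total 41.4892167
  N → positive
  Lon: 49.68′ = 0.828000°; total 165.8280000
  W ⇒ negate

1. -17.626944, -5.065467
2. -54.398130, -102.881915
3. 38.197333, 117.475100
4. -28.547733, -5.016583
5. 41.489217, -165.828000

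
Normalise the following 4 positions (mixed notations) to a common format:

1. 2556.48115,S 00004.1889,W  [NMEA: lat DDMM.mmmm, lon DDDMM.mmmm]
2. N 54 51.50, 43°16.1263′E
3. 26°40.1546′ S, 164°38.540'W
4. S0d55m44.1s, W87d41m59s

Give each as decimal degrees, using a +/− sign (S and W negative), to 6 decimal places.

Point 1:
  Latitude: degrees = first 2 digits = 25, minutes = 56.48115; 25 + 56.48115/60 = 25.9413525
  hemisphere S, so the sign is −
  Longitude: split at 3 digits → 000° and 4.1889′; 0 + 4.1889/60 = 0.0698150
  W ⇒ negate
Point 2:
  Latitude: 51.5′ = 0.858333°; total 54.8583333
  N ⇒ keep positive
  Longitude: 43 + 16.1263/60 = 43.2687717
  E ⇒ keep positive
Point 3:
  Latitude: 40.1546′ = 0.669243°; total 26.6692433
  S → negative
  Longitude: 38.54′ = 0.642333°; total 164.6423333
  hemisphere W, so the sign is −
Point 4:
  Latitude: 0 + 55/60 + 44.1/3600 = 0.9289167
  hemisphere S, so the sign is −
  λ: 87 + 41/60 + 59/3600 = 87.6997222
  W → negative

1. -25.941353, -0.069815
2. 54.858333, 43.268772
3. -26.669243, -164.642333
4. -0.928917, -87.699722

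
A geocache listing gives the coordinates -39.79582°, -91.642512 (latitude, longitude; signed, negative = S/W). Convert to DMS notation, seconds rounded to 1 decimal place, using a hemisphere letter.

Latitude is negative → S; |value| = 39.795820
Latitude: whole degrees 39; 47.74920′ → 47′ and 44.952″
Longitude is negative → W; |value| = 91.642512
λ: 0.642512 × 60 = 38.55072′ → 38′, remainder × 60 = 33.043″

39°47′45.0″ S, 91°38′33.0″ W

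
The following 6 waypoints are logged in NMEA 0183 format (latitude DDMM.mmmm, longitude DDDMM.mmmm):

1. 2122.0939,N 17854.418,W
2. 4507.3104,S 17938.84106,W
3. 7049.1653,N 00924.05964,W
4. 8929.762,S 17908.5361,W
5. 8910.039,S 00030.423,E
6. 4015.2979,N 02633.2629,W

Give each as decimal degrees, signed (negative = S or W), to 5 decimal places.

Point 1:
  Lat: degrees = first 2 digits = 21, minutes = 22.0939; 21 + 22.0939/60 = 21.368232
  N ⇒ keep positive
  λ: split at 3 digits → 178° and 54.418′; 178 + 54.418/60 = 178.906967
  W ⇒ negate
Point 2:
  Lat: degrees = first 2 digits = 45, minutes = 7.3104; 45 + 7.3104/60 = 45.121840
  hemisphere S, so the sign is −
  λ: split at 3 digits → 179° and 38.84106′; 179 + 38.84106/60 = 179.647351
  W ⇒ negate
Point 3:
  φ: degrees = first 2 digits = 70, minutes = 49.1653; 70 + 49.1653/60 = 70.819422
  N → positive
  Longitude: degrees = first 3 digits = 9, minutes = 24.05964; 9 + 24.05964/60 = 9.400994
  hemisphere W, so the sign is −
Point 4:
  φ: degrees = first 2 digits = 89, minutes = 29.762; 89 + 29.762/60 = 89.496033
  hemisphere S, so the sign is −
  λ: split at 3 digits → 179° and 8.5361′; 179 + 8.5361/60 = 179.142268
  W ⇒ negate
Point 5:
  φ: split at 2 digits → 89° and 10.039′; 89 + 10.039/60 = 89.167317
  S → negative
  Lon: split at 3 digits → 000° and 30.423′; 0 + 30.423/60 = 0.507050
  E ⇒ keep positive
Point 6:
  Lat: split at 2 digits → 40° and 15.2979′; 40 + 15.2979/60 = 40.254965
  N → positive
  Lon: split at 3 digits → 026° and 33.2629′; 26 + 33.2629/60 = 26.554382
  hemisphere W, so the sign is −

1. 21.36823, -178.90697
2. -45.12184, -179.64735
3. 70.81942, -9.40099
4. -89.49603, -179.14227
5. -89.16732, 0.50705
6. 40.25497, -26.55438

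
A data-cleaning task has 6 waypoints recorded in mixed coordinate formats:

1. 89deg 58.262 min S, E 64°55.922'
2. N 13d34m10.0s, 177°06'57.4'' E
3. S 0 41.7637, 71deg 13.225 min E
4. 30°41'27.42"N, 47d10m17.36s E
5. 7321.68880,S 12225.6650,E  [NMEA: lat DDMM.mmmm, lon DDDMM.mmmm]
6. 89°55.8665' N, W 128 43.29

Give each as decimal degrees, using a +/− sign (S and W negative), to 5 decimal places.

Point 1:
  φ: 89 + 58.262/60 = 89.971033
  S ⇒ negate
  λ: 55.922′ = 0.932033°; total 64.932033
  E → positive
Point 2:
  Latitude: 13 + 34/60 + 10/3600 = 13.569444
  N → positive
  Longitude: 177° + 6/60 + 57.4/3600 = 177 + 0.100000 + 0.015944 = 177.115944
  E → positive
Point 3:
  φ: 41.7637′ = 0.696062°; total 0.696062
  S → negative
  Longitude: 71 + 13.225/60 = 71.220417
  E → positive
Point 4:
  Lat: 41′ + 27.42″ = 41.45700′; 30 + 41.45700/60 = 30.690950
  N ⇒ keep positive
  Longitude: 47° + 10/60 + 17.36/3600 = 47 + 0.166667 + 0.004822 = 47.171489
  E → positive
Point 5:
  Latitude: split at 2 digits → 73° and 21.6888′; 73 + 21.6888/60 = 73.361480
  hemisphere S, so the sign is −
  Longitude: degrees = first 3 digits = 122, minutes = 25.665; 122 + 25.665/60 = 122.427750
  E → positive
Point 6:
  Latitude: 89 + 55.8665/60 = 89.931108
  N → positive
  Longitude: 128 + 43.29/60 = 128.721500
  W → negative

1. -89.97103, 64.93203
2. 13.56944, 177.11594
3. -0.69606, 71.22042
4. 30.69095, 47.17149
5. -73.36148, 122.42775
6. 89.93111, -128.72150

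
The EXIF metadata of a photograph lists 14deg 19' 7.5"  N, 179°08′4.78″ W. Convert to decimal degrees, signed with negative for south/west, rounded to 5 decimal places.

14.31875, -179.13466

Latitude: 14 + 19/60 + 7.5/3600 = 14.318750
N → positive
Lon: 179° + 8/60 + 4.78/3600 = 179 + 0.133333 + 0.001328 = 179.134661
W ⇒ negate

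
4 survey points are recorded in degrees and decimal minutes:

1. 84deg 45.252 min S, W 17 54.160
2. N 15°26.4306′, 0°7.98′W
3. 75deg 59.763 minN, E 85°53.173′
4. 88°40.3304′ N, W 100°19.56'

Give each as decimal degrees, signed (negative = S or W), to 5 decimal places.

Point 1:
  Lat: 45.252′ = 0.754200°; total 84.754200
  hemisphere S, so the sign is −
  λ: 54.16′ = 0.902667°; total 17.902667
  W → negative
Point 2:
  Lat: 26.4306′ = 0.440510°; total 15.440510
  N → positive
  λ: 7.98′ = 0.133000°; total 0.133000
  W → negative
Point 3:
  φ: 59.763′ = 0.996050°; total 75.996050
  N → positive
  λ: 53.173′ = 0.886217°; total 85.886217
  E ⇒ keep positive
Point 4:
  Latitude: 40.3304′ = 0.672173°; total 88.672173
  N → positive
  Lon: 100 + 19.56/60 = 100.326000
  hemisphere W, so the sign is −

1. -84.75420, -17.90267
2. 15.44051, -0.13300
3. 75.99605, 85.88622
4. 88.67217, -100.32600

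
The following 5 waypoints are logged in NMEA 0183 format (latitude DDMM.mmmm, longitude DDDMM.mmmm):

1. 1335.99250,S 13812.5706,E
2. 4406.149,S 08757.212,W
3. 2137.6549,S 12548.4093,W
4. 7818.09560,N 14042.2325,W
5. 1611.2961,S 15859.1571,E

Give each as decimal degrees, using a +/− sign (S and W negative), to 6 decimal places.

Point 1:
  Lat: split at 2 digits → 13° and 35.9925′; 13 + 35.9925/60 = 13.5998750
  S ⇒ negate
  Lon: split at 3 digits → 138° and 12.5706′; 138 + 12.5706/60 = 138.2095100
  E ⇒ keep positive
Point 2:
  Lat: split at 2 digits → 44° and 6.149′; 44 + 6.149/60 = 44.1024833
  S → negative
  λ: split at 3 digits → 087° and 57.212′; 87 + 57.212/60 = 87.9535333
  hemisphere W, so the sign is −
Point 3:
  Latitude: split at 2 digits → 21° and 37.6549′; 21 + 37.6549/60 = 21.6275817
  S → negative
  Longitude: split at 3 digits → 125° and 48.4093′; 125 + 48.4093/60 = 125.8068217
  W → negative
Point 4:
  φ: split at 2 digits → 78° and 18.0956′; 78 + 18.0956/60 = 78.3015933
  N ⇒ keep positive
  Lon: degrees = first 3 digits = 140, minutes = 42.2325; 140 + 42.2325/60 = 140.7038750
  W ⇒ negate
Point 5:
  Latitude: degrees = first 2 digits = 16, minutes = 11.2961; 16 + 11.2961/60 = 16.1882683
  S ⇒ negate
  Lon: split at 3 digits → 158° and 59.1571′; 158 + 59.1571/60 = 158.9859517
  E → positive

1. -13.599875, 138.209510
2. -44.102483, -87.953533
3. -21.627582, -125.806822
4. 78.301593, -140.703875
5. -16.188268, 158.985952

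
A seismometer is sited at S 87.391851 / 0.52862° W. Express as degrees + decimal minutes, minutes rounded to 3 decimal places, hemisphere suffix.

87° 23.511′ S, 0° 31.717′ W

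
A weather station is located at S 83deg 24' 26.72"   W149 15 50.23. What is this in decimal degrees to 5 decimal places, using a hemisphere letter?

Lat: 83° + 24/60 + 26.72/3600 = 83 + 0.400000 + 0.007422 = 83.407422
Longitude: 149 + 15/60 + 50.23/3600 = 149.263953

83.40742° S, 149.26395° W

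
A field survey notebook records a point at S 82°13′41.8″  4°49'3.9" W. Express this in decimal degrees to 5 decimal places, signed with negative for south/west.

φ: 82 + 13/60 + 41.8/3600 = 82.228278
S → negative
Longitude: 49′ + 3.9″ = 49.06500′; 4 + 49.06500/60 = 4.817750
W → negative

-82.22828, -4.81775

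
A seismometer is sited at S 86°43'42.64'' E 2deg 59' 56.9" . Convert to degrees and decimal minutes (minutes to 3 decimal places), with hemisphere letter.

86° 43.711′ S, 2° 59.948′ E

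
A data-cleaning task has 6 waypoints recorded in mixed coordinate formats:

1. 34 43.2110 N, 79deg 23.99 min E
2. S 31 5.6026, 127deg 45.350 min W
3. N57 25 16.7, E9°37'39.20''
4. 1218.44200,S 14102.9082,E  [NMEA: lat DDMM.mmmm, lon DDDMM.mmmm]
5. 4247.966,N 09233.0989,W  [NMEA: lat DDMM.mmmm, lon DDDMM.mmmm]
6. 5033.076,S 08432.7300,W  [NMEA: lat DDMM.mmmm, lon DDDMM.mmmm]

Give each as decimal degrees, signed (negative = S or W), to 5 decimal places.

1. 34.72018, 79.39983
2. -31.09338, -127.75583
3. 57.42131, 9.62756
4. -12.30737, 141.04847
5. 42.79943, -92.55165
6. -50.55127, -84.54550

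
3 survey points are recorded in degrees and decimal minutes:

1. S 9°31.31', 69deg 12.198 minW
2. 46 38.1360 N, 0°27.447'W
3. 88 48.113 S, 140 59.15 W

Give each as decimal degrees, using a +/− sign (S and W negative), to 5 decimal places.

Point 1:
  φ: 31.31′ = 0.521833°; total 9.521833
  S ⇒ negate
  Longitude: 69 + 12.198/60 = 69.203300
  W ⇒ negate
Point 2:
  Lat: 38.136′ = 0.635600°; total 46.635600
  N → positive
  λ: 0 + 27.447/60 = 0.457450
  hemisphere W, so the sign is −
Point 3:
  Latitude: 48.113′ = 0.801883°; total 88.801883
  hemisphere S, so the sign is −
  Longitude: 140 + 59.15/60 = 140.985833
  hemisphere W, so the sign is −

1. -9.52183, -69.20330
2. 46.63560, -0.45745
3. -88.80188, -140.98583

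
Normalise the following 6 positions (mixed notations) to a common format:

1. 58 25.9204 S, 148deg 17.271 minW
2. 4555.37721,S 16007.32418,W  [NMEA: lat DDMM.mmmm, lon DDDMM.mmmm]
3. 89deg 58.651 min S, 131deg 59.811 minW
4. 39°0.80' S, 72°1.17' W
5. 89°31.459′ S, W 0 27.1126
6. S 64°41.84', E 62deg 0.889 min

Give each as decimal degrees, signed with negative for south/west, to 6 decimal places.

1. -58.432007, -148.287850
2. -45.922954, -160.122070
3. -89.977517, -131.996850
4. -39.013333, -72.019500
5. -89.524317, -0.451877
6. -64.697333, 62.014817

Point 1:
  φ: 25.9204′ = 0.432007°; total 58.4320067
  S ⇒ negate
  Lon: 148 + 17.271/60 = 148.2878500
  hemisphere W, so the sign is −
Point 2:
  Latitude: degrees = first 2 digits = 45, minutes = 55.37721; 45 + 55.37721/60 = 45.9229535
  S → negative
  λ: degrees = first 3 digits = 160, minutes = 7.32418; 160 + 7.32418/60 = 160.1220697
  W → negative
Point 3:
  φ: 58.651′ = 0.977517°; total 89.9775167
  S ⇒ negate
  Lon: 131 + 59.811/60 = 131.9968500
  W → negative
Point 4:
  Lat: 39 + 0.8/60 = 39.0133333
  S ⇒ negate
  Longitude: 1.17′ = 0.019500°; total 72.0195000
  W ⇒ negate
Point 5:
  Latitude: 89 + 31.459/60 = 89.5243167
  hemisphere S, so the sign is −
  Lon: 27.1126′ = 0.451877°; total 0.4518767
  hemisphere W, so the sign is −
Point 6:
  Lat: 64 + 41.84/60 = 64.6973333
  S ⇒ negate
  Lon: 62 + 0.889/60 = 62.0148167
  E → positive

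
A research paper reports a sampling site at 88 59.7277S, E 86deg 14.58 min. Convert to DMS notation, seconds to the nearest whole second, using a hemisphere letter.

88°59′44″ S, 86°14′35″ E

φ: 59.72770′ → 59′ and 0.72770 × 60 = 43.66″
Lon: 14.58000′ → 14′ and 0.58000 × 60 = 34.80″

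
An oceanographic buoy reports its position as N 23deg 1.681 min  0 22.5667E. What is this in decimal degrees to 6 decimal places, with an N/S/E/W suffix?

23.028017° N, 0.376112° E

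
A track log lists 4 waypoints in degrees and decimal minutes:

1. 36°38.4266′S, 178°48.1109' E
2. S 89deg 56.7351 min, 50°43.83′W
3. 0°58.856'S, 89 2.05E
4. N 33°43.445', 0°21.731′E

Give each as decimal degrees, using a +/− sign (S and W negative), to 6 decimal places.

1. -36.640443, 178.801848
2. -89.945585, -50.730500
3. -0.980933, 89.034167
4. 33.724083, 0.362183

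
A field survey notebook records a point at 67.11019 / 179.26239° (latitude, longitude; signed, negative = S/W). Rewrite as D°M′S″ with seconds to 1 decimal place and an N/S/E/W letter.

Latitude: 0.110190 × 60 = 6.61140′ → 6′, remainder × 60 = 36.684″
Lon: 0.262390° → 15.74340′; 0.74340 × 60 = 44.604″

67°06′36.7″ N, 179°15′44.6″ E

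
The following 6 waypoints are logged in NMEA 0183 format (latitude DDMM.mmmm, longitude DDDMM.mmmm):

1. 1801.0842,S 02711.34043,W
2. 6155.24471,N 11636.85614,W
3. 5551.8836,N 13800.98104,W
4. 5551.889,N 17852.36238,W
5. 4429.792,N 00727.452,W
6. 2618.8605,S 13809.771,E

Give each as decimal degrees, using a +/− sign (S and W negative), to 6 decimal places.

Point 1:
  Lat: degrees = first 2 digits = 18, minutes = 1.0842; 18 + 1.0842/60 = 18.0180700
  hemisphere S, so the sign is −
  Lon: degrees = first 3 digits = 27, minutes = 11.34043; 27 + 11.34043/60 = 27.1890072
  W ⇒ negate
Point 2:
  Lat: degrees = first 2 digits = 61, minutes = 55.24471; 61 + 55.24471/60 = 61.9207452
  N → positive
  λ: split at 3 digits → 116° and 36.85614′; 116 + 36.85614/60 = 116.6142690
  W → negative
Point 3:
  φ: split at 2 digits → 55° and 51.8836′; 55 + 51.8836/60 = 55.8647267
  N ⇒ keep positive
  λ: split at 3 digits → 138° and 0.98104′; 138 + 0.98104/60 = 138.0163507
  W → negative
Point 4:
  Lat: degrees = first 2 digits = 55, minutes = 51.889; 55 + 51.889/60 = 55.8648167
  N ⇒ keep positive
  λ: degrees = first 3 digits = 178, minutes = 52.36238; 178 + 52.36238/60 = 178.8727063
  W → negative
Point 5:
  Lat: degrees = first 2 digits = 44, minutes = 29.792; 44 + 29.792/60 = 44.4965333
  N → positive
  Longitude: split at 3 digits → 007° and 27.452′; 7 + 27.452/60 = 7.4575333
  W ⇒ negate
Point 6:
  Lat: degrees = first 2 digits = 26, minutes = 18.8605; 26 + 18.8605/60 = 26.3143417
  S ⇒ negate
  λ: split at 3 digits → 138° and 9.771′; 138 + 9.771/60 = 138.1628500
  E ⇒ keep positive

1. -18.018070, -27.189007
2. 61.920745, -116.614269
3. 55.864727, -138.016351
4. 55.864817, -178.872706
5. 44.496533, -7.457533
6. -26.314342, 138.162850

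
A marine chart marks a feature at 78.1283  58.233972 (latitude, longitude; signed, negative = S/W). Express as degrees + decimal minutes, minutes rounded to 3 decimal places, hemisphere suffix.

78° 7.698′ N, 58° 14.038′ E

φ: 78° + 0.128300 × 60 = 78° 7.69800′
λ: fractional part 0.233972 → 14.03832 minutes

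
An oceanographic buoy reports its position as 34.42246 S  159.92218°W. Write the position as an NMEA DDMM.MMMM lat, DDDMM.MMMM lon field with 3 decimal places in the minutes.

3425.348,S / 15955.331,W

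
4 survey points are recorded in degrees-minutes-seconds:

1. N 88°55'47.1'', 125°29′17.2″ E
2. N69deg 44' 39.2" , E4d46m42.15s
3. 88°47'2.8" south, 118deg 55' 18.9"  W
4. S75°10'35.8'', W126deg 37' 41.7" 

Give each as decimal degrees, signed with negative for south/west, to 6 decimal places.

1. 88.929750, 125.488111
2. 69.744222, 4.778375
3. -88.784111, -118.921917
4. -75.176611, -126.628250

Point 1:
  Latitude: 88 + 55/60 + 47.1/3600 = 88.9297500
  N → positive
  Lon: 125° + 29/60 + 17.2/3600 = 125 + 0.483333 + 0.004778 = 125.4881111
  E ⇒ keep positive
Point 2:
  φ: 69° + 44/60 + 39.2/3600 = 69 + 0.733333 + 0.010889 = 69.7442222
  N ⇒ keep positive
  Longitude: 4° + 46/60 + 42.15/3600 = 4 + 0.766667 + 0.011708 = 4.7783750
  E → positive
Point 3:
  Lat: 88° + 47/60 + 2.8/3600 = 88 + 0.783333 + 0.000778 = 88.7841111
  hemisphere S, so the sign is −
  Lon: 118° + 55/60 + 18.9/3600 = 118 + 0.916667 + 0.005250 = 118.9219167
  W → negative
Point 4:
  Latitude: 75 + 10/60 + 35.8/3600 = 75.1766111
  S → negative
  Lon: 37′ + 41.7″ = 37.69500′; 126 + 37.69500/60 = 126.6282500
  W ⇒ negate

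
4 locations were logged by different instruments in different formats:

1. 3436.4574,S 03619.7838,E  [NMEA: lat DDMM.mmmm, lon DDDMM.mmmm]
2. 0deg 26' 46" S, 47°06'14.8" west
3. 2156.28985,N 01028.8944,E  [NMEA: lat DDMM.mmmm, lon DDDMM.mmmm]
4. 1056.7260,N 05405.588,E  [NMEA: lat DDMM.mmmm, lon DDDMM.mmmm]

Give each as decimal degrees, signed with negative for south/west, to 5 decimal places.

1. -34.60762, 36.32973
2. -0.44611, -47.10411
3. 21.93816, 10.48157
4. 10.94543, 54.09313

Point 1:
  φ: split at 2 digits → 34° and 36.4574′; 34 + 36.4574/60 = 34.607623
  S ⇒ negate
  Longitude: degrees = first 3 digits = 36, minutes = 19.7838; 36 + 19.7838/60 = 36.329730
  E → positive
Point 2:
  Lat: 26′ + 46″ = 26.76667′; 0 + 26.76667/60 = 0.446111
  S ⇒ negate
  λ: 6′ + 14.8″ = 6.24667′; 47 + 6.24667/60 = 47.104111
  W → negative
Point 3:
  Latitude: split at 2 digits → 21° and 56.28985′; 21 + 56.28985/60 = 21.938164
  N ⇒ keep positive
  Lon: split at 3 digits → 010° and 28.8944′; 10 + 28.8944/60 = 10.481573
  E ⇒ keep positive
Point 4:
  φ: split at 2 digits → 10° and 56.726′; 10 + 56.726/60 = 10.945433
  N → positive
  Longitude: degrees = first 3 digits = 54, minutes = 5.588; 54 + 5.588/60 = 54.093133
  E → positive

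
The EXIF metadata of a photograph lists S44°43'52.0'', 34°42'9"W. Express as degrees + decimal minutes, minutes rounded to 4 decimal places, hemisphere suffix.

Lat: 43 + 52/60 = 43.866667′
Lon: seconds/60 = 0.15000; minutes = 42 + 0.15000 = 42.150000

44° 43.8667′ S, 34° 42.1500′ W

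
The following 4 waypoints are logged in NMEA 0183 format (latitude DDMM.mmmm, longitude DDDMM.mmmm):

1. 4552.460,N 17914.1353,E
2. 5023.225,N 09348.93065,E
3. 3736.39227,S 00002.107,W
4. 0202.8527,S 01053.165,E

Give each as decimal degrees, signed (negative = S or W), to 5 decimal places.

Point 1:
  Lat: split at 2 digits → 45° and 52.46′; 45 + 52.46/60 = 45.874333
  N → positive
  Longitude: split at 3 digits → 179° and 14.1353′; 179 + 14.1353/60 = 179.235588
  E → positive
Point 2:
  φ: degrees = first 2 digits = 50, minutes = 23.225; 50 + 23.225/60 = 50.387083
  N → positive
  λ: split at 3 digits → 093° and 48.93065′; 93 + 48.93065/60 = 93.815511
  E ⇒ keep positive
Point 3:
  Lat: degrees = first 2 digits = 37, minutes = 36.39227; 37 + 36.39227/60 = 37.606538
  hemisphere S, so the sign is −
  λ: split at 3 digits → 000° and 2.107′; 0 + 2.107/60 = 0.035117
  W → negative
Point 4:
  Latitude: split at 2 digits → 02° and 2.8527′; 2 + 2.8527/60 = 2.047545
  hemisphere S, so the sign is −
  λ: split at 3 digits → 010° and 53.165′; 10 + 53.165/60 = 10.886083
  E ⇒ keep positive

1. 45.87433, 179.23559
2. 50.38708, 93.81551
3. -37.60654, -0.03512
4. -2.04755, 10.88608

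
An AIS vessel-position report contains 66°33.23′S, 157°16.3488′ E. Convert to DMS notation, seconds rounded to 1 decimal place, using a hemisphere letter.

Latitude: 33.23000′ → 33′ and 0.23000 × 60 = 13.800″
Longitude: 16.34880′ → 16′ and 0.34880 × 60 = 20.928″

66°33′13.8″ S, 157°16′20.9″ E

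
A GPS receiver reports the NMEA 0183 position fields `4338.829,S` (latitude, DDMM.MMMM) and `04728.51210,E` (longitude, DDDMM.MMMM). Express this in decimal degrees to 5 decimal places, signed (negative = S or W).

Lat: degrees = first 2 digits = 43, minutes = 38.829; 43 + 38.829/60 = 43.647150
hemisphere S, so the sign is −
Lon: degrees = first 3 digits = 47, minutes = 28.5121; 47 + 28.5121/60 = 47.475202
E ⇒ keep positive

-43.64715, 47.47520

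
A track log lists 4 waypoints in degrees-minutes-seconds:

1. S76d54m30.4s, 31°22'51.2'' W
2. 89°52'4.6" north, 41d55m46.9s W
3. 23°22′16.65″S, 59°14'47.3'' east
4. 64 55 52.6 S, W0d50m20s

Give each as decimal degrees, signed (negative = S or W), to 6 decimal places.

1. -76.908444, -31.380889
2. 89.867944, -41.929694
3. -23.371292, 59.246472
4. -64.931278, -0.838889

Point 1:
  φ: 76° + 54/60 + 30.4/3600 = 76 + 0.900000 + 0.008444 = 76.9084444
  S ⇒ negate
  Lon: 31 + 22/60 + 51.2/3600 = 31.3808889
  hemisphere W, so the sign is −
Point 2:
  Latitude: 89 + 52/60 + 4.6/3600 = 89.8679444
  N → positive
  Longitude: 55′ + 46.9″ = 55.78167′; 41 + 55.78167/60 = 41.9296944
  W ⇒ negate
Point 3:
  Lat: 23° + 22/60 + 16.65/3600 = 23 + 0.366667 + 0.004625 = 23.3712917
  S → negative
  Lon: 59° + 14/60 + 47.3/3600 = 59 + 0.233333 + 0.013139 = 59.2464722
  E → positive
Point 4:
  Latitude: 55′ + 52.6″ = 55.87667′; 64 + 55.87667/60 = 64.9312778
  S → negative
  Longitude: 0° + 50/60 + 20/3600 = 0 + 0.833333 + 0.005556 = 0.8388889
  W → negative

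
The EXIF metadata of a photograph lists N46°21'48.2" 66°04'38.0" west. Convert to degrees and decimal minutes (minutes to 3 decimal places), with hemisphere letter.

Lat: 21 + 48.2/60 = 21.80333′
Longitude: 4 + 38/60 = 4.63333′

46° 21.803′ N, 66° 4.633′ W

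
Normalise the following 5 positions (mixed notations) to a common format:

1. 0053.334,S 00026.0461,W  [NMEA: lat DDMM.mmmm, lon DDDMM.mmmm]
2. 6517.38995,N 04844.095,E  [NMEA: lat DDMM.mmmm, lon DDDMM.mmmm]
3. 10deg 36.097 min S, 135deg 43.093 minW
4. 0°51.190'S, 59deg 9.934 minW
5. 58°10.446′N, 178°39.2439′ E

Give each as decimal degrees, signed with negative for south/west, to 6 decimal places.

1. -0.888900, -0.434102
2. 65.289833, 48.734917
3. -10.601617, -135.718217
4. -0.853167, -59.165567
5. 58.174100, 178.654065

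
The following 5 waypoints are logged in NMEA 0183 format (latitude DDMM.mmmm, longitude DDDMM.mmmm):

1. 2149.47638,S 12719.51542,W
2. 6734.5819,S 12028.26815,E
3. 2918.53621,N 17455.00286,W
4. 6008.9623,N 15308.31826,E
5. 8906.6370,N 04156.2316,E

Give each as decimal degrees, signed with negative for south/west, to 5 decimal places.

1. -21.82461, -127.32526
2. -67.57637, 120.47114
3. 29.30894, -174.91671
4. 60.14937, 153.13864
5. 89.11062, 41.93719

Point 1:
  φ: degrees = first 2 digits = 21, minutes = 49.47638; 21 + 49.47638/60 = 21.824606
  S → negative
  Longitude: split at 3 digits → 127° and 19.51542′; 127 + 19.51542/60 = 127.325257
  W → negative
Point 2:
  Lat: degrees = first 2 digits = 67, minutes = 34.5819; 67 + 34.5819/60 = 67.576365
  S → negative
  Longitude: split at 3 digits → 120° and 28.26815′; 120 + 28.26815/60 = 120.471136
  E ⇒ keep positive
Point 3:
  Lat: split at 2 digits → 29° and 18.53621′; 29 + 18.53621/60 = 29.308937
  N → positive
  Longitude: degrees = first 3 digits = 174, minutes = 55.00286; 174 + 55.00286/60 = 174.916714
  W → negative
Point 4:
  Latitude: degrees = first 2 digits = 60, minutes = 8.9623; 60 + 8.9623/60 = 60.149372
  N ⇒ keep positive
  Longitude: split at 3 digits → 153° and 8.31826′; 153 + 8.31826/60 = 153.138638
  E → positive
Point 5:
  φ: degrees = first 2 digits = 89, minutes = 6.637; 89 + 6.637/60 = 89.110617
  N → positive
  λ: split at 3 digits → 041° and 56.2316′; 41 + 56.2316/60 = 41.937193
  E → positive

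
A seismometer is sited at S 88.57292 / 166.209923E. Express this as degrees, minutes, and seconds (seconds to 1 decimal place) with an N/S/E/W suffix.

88°34′22.5″ S, 166°12′35.7″ E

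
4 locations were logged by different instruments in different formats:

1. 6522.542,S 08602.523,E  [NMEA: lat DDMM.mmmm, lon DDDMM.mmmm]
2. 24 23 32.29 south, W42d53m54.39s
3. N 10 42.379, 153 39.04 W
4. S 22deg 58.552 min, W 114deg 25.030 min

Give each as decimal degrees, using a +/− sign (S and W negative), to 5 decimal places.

Point 1:
  φ: split at 2 digits → 65° and 22.542′; 65 + 22.542/60 = 65.375700
  S ⇒ negate
  λ: degrees = first 3 digits = 86, minutes = 2.523; 86 + 2.523/60 = 86.042050
  E ⇒ keep positive
Point 2:
  φ: 24 + 23/60 + 32.29/3600 = 24.392303
  S ⇒ negate
  λ: 53′ + 54.39″ = 53.90650′; 42 + 53.90650/60 = 42.898442
  hemisphere W, so the sign is −
Point 3:
  Latitude: 10 + 42.379/60 = 10.706317
  N ⇒ keep positive
  λ: 39.04′ = 0.650667°; total 153.650667
  W ⇒ negate
Point 4:
  φ: 58.552′ = 0.975867°; total 22.975867
  S → negative
  Lon: 114 + 25.03/60 = 114.417167
  W ⇒ negate

1. -65.37570, 86.04205
2. -24.39230, -42.89844
3. 10.70632, -153.65067
4. -22.97587, -114.41717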